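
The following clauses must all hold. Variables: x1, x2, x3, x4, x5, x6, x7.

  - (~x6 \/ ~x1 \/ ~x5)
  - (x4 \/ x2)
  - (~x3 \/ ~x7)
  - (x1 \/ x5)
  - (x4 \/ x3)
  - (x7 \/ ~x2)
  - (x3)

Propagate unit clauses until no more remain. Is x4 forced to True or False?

(x3) is a unit clause: x3 = True.
From (~x3 \/ ~x7) and x3 = True: x7 = False.
(x7 \/ ~x2) with x7 = False leaves only ~x2, so x2 = False.
From (x2 \/ x4) and x2 = False: x4 = True.

True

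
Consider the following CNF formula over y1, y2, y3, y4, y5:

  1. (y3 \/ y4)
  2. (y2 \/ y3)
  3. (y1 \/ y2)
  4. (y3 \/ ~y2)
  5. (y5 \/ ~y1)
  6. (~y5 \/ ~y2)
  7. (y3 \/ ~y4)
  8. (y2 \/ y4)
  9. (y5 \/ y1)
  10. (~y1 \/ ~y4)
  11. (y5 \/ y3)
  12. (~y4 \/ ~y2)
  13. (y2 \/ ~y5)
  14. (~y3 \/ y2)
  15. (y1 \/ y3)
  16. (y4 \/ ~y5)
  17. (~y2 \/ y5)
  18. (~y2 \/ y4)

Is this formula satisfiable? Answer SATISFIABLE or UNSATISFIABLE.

y2 = True:
  propagation gives y3=True, y5=False; an empty clause results — contradiction.
y2 = False:
  propagation gives y3=True; an empty clause results — contradiction.
Every branch closes, so no satisfying assignment exists.

UNSATISFIABLE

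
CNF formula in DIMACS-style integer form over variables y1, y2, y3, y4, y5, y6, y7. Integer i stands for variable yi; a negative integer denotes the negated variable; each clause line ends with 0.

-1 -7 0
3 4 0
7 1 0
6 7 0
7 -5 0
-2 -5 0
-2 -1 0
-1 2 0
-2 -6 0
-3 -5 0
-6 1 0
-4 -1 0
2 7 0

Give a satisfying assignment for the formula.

y1=F, y2=F, y3=T, y4=F, y5=F, y6=F, y7=T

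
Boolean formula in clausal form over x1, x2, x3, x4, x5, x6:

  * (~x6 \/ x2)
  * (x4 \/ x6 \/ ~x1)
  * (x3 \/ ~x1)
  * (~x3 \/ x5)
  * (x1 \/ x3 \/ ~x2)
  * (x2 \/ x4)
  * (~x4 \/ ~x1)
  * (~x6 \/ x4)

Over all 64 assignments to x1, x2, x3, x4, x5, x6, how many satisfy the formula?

6

The models are:
  x1=F x2=F x3=F x4=T x5=F x6=F
  x1=F x2=F x3=F x4=T x5=T x6=F
  x1=F x2=F x3=T x4=T x5=T x6=F
  x1=F x2=T x3=T x4=F x5=T x6=F
  x1=F x2=T x3=T x4=T x5=T x6=F
  x1=F x2=T x3=T x4=T x5=T x6=T
That's 6 in total.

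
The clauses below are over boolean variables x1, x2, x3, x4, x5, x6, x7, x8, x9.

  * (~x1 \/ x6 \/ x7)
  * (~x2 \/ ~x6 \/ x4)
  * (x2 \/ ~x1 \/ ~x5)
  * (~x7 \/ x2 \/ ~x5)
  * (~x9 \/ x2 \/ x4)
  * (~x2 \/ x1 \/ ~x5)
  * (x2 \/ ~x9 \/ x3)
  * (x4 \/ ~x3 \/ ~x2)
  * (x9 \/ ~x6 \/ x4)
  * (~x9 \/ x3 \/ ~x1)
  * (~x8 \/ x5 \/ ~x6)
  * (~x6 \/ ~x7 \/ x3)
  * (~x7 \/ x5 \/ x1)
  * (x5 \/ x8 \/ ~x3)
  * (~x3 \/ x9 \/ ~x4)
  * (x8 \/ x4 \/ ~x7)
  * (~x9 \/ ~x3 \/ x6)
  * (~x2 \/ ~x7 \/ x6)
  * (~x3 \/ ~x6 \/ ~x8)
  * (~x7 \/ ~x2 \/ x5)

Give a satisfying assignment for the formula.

Set x1 = False and propagate.
The remaining clauses are satisfied by x2 = True, x3 = False, x4 = False, x5 = False, x6 = False, x7 = False, x8 = False, x9 = True.

x1=F, x2=T, x3=F, x4=F, x5=F, x6=F, x7=F, x8=F, x9=T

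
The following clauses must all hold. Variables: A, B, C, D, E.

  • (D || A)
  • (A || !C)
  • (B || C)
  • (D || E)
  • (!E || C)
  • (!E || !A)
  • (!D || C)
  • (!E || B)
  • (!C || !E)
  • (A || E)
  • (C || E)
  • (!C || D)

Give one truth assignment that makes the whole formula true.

A=True, B=False, C=True, D=True, E=False

Check each clause:
  1. (A || D) — A is true.
  2. (!C || A) — A is true.
  3. (C || B) — C is true.
  4. (D || E) — D is true.
  5. (!E || C) — C is true.
  6. (!E || !A) — !E is true.
  7. (!D || C) — C is true.
  8. (!E || B) — !E is true.
  9. (!C || !E) — !E is true.
  10. (E || A) — A is true.
  11. (C || E) — C is true.
  12. (!C || D) — D is true.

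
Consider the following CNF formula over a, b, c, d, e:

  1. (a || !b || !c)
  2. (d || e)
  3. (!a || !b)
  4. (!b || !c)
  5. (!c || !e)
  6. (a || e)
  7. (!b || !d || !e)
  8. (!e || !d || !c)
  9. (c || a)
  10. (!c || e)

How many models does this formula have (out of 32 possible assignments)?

The models are:
  a=T b=F c=F d=F e=T
  a=T b=F c=F d=T e=F
  a=T b=F c=F d=T e=T
Count: 3.

3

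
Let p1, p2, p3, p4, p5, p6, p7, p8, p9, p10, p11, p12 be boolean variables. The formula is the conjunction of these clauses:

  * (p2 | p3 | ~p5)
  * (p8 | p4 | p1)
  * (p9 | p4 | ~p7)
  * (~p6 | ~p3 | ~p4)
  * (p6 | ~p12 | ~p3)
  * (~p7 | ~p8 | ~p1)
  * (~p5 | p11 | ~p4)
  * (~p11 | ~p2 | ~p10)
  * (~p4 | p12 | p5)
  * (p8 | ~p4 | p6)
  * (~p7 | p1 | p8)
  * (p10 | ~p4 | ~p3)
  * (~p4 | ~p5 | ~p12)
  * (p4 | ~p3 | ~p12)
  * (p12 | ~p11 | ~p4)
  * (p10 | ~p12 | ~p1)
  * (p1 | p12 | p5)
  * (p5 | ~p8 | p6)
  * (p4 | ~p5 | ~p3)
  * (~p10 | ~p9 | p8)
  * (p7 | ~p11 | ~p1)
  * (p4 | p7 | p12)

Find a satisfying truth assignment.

Try p1 = False.
Try p2 = True.
For the remaining variables, p3 = False, p4 = False, p5 = True, p6 = False, p7 = False, p8 = True, p9 = False, p10 = False, p11 = True, p12 = True works.

p1=False, p2=True, p3=False, p4=False, p5=True, p6=False, p7=False, p8=True, p9=False, p10=False, p11=True, p12=True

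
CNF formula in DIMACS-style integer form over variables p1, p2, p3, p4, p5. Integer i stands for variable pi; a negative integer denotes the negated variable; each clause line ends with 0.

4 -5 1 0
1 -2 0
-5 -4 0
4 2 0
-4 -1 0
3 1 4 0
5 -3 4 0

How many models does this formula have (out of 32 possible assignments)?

5

Satisfying assignments:
  p1=F p2=F p3=F p4=T p5=F
  p1=F p2=F p3=T p4=T p5=F
  p1=T p2=T p3=F p4=F p5=F
  p1=T p2=T p3=F p4=F p5=T
  p1=T p2=T p3=T p4=F p5=T
Count: 5.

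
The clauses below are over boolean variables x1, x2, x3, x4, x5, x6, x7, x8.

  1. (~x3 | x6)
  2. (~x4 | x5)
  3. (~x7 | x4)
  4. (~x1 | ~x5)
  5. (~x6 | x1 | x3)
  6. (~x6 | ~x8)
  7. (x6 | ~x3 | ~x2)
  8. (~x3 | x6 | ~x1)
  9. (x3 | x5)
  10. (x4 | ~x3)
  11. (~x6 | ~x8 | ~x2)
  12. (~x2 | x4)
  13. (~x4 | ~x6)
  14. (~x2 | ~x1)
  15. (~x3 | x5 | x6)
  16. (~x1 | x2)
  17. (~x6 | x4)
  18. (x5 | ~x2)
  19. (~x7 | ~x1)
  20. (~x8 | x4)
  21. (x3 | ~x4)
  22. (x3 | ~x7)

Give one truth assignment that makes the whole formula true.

x1 = F, x2 = F, x3 = F, x4 = F, x5 = T, x6 = F, x7 = F, x8 = F

Check each clause:
  1. (~x3 | x6) — ~x3 is true.
  2. (~x4 | x5) — ~x4 is true.
  3. (~x7 | x4) — ~x7 is true.
  4. (~x1 | ~x5) — ~x1 is true.
  5. (x1 | ~x6 | x3) — ~x6 is true.
  6. (~x6 | ~x8) — ~x8 is true.
  7. (x6 | ~x2 | ~x3) — ~x3 is true.
  8. (~x3 | x6 | ~x1) — ~x3 is true.
  9. (x3 | x5) — x5 is true.
  10. (~x3 | x4) — ~x3 is true.
  11. (~x6 | ~x2 | ~x8) — ~x8 is true.
  12. (x4 | ~x2) — ~x2 is true.
  13. (~x4 | ~x6) — ~x6 is true.
  14. (~x2 | ~x1) — ~x2 is true.
  15. (x6 | ~x3 | x5) — x5 is true.
  16. (~x1 | x2) — ~x1 is true.
  17. (~x6 | x4) — ~x6 is true.
  18. (~x2 | x5) — x5 is true.
  19. (~x1 | ~x7) — ~x7 is true.
  20. (~x8 | x4) — ~x8 is true.
  21. (x3 | ~x4) — ~x4 is true.
  22. (~x7 | x3) — ~x7 is true.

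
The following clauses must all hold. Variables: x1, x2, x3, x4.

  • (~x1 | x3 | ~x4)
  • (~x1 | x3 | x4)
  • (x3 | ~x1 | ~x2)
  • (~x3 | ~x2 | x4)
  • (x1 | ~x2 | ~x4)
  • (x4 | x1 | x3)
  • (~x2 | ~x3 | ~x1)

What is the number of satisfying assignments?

The models are:
  x1=0 x2=0 x3=0 x4=1
  x1=0 x2=0 x3=1 x4=0
  x1=0 x2=0 x3=1 x4=1
  x1=1 x2=0 x3=1 x4=0
  x1=1 x2=0 x3=1 x4=1
Count: 5.

5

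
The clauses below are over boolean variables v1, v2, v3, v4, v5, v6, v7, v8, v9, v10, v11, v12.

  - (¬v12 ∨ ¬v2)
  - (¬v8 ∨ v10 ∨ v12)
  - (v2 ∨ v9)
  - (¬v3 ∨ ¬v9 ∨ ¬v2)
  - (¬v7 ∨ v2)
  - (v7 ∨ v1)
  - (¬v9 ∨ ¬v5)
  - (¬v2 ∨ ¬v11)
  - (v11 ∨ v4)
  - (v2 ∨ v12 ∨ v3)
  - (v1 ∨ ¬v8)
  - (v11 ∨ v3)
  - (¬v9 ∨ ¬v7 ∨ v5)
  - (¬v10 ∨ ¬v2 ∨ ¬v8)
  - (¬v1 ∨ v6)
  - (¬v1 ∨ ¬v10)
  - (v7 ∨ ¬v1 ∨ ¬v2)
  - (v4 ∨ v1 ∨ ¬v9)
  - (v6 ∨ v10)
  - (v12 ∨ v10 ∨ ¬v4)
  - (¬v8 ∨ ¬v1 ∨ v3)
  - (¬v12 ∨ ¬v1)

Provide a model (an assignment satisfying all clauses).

v1=False  v2=True  v3=True  v4=True  v5=False  v6=True  v7=True  v8=False  v9=False  v10=True  v11=False  v12=False

v6 occurs only positively in the remaining clauses — set v6 = True.
v8 occurs only negated in the remaining clauses — set v8 = False.
Try v1 = False.
  then v7 is forced to True.
  then v2 is forced to True.
  then v12 is forced to False.
  then v11 is forced to False.
  then v4 is forced to True.
  then v3 is forced to True.
  then v9 is forced to False.
  then v10 is forced to True.
v5 is now unconstrained; take v5 = False.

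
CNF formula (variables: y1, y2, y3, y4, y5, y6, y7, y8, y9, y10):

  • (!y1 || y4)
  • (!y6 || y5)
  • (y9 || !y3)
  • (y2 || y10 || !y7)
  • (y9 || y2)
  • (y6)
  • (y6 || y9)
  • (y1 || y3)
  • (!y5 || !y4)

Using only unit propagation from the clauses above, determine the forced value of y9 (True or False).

True

(y6) is a unit clause: y6 = True.
In (y5 || !y6), !y6 is now false; y5 must hold, so y5 = True.
In (!y5 || !y4), !y5 is now false; !y4 must hold, so y4 = False.
(y4 || !y1): since y4 = False, the clause reduces to (!y1). y1 = False.
(y3 || y1): since y1 = False, the clause reduces to (y3). y3 = True.
In (!y3 || y9), !y3 is now false; y9 must hold, so y9 = True.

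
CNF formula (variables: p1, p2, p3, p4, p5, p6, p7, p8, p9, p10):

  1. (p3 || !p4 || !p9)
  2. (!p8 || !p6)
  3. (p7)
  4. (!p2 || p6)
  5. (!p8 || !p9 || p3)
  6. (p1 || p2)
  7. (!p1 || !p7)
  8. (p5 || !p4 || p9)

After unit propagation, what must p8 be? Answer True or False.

False

(p7) is a unit clause: p7 = True.
(!p7 || !p1): since p7 = True, the clause reduces to (!p1). p1 = False.
(p2 || p1) with p1 = False leaves only p2, so p2 = True.
(!p2 || p6): since p2 = True, the clause reduces to (p6). p6 = True.
From (!p8 || !p6) and p6 = True: p8 = False.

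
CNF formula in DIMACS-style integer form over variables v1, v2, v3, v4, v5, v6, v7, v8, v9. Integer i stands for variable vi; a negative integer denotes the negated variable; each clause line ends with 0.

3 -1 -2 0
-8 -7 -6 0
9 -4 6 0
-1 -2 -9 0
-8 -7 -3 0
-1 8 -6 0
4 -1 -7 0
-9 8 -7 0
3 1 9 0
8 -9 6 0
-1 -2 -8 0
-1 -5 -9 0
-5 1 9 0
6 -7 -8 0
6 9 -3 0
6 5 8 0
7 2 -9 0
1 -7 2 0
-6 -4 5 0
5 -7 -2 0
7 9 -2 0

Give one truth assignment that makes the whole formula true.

v1 = False, v2 = True, v3 = False, v4 = False, v5 = False, v6 = False, v7 = False, v8 = True, v9 = True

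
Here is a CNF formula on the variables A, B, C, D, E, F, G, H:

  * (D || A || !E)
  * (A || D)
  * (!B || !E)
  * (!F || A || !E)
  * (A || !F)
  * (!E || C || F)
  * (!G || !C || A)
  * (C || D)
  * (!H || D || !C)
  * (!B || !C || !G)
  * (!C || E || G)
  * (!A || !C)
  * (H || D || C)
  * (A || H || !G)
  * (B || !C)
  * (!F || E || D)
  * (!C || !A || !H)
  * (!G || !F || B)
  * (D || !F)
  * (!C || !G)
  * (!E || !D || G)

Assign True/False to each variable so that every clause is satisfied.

A = False, B = False, C = False, D = True, E = False, F = False, G = False, H = False

Check each clause:
  1. (D || A || !E) — !E is true.
  2. (D || A) — D is true.
  3. (!E || !B) — !E is true.
  4. (A || !E || !F) — !F is true.
  5. (!F || A) — !F is true.
  6. (F || C || !E) — !E is true.
  7. (!G || !C || A) — !C is true.
  8. (C || D) — D is true.
  9. (D || !H || !C) — !H is true.
  10. (!G || !C || !B) — !G is true.
  11. (G || E || !C) — !C is true.
  12. (!C || !A) — !C is true.
  13. (C || H || D) — D is true.
  14. (H || !G || A) — !G is true.
  15. (B || !C) — !C is true.
  16. (E || D || !F) — !F is true.
  17. (!H || !A || !C) — !H is true.
  18. (!G || !F || B) — !G is true.
  19. (!F || D) — !F is true.
  20. (!G || !C) — !G is true.
  21. (G || !E || !D) — !E is true.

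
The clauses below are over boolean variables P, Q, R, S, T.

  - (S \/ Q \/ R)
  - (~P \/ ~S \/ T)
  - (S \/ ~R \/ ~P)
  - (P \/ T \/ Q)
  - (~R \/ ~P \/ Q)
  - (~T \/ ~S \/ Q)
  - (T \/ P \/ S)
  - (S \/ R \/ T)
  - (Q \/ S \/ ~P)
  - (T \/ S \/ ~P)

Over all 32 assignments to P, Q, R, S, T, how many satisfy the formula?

Case analysis on S and P:
  S=1, P=1: remaining (Q,R,T) ∈ {(1,0,1); (1,1,1)} — 2.
  S=1, P=0: remaining (Q,R,T) ∈ {(1,0,0); (1,0,1); (1,1,0); (1,1,1)} — 4.
  S=0, P=1: remaining (Q,R,T) ∈ {(1,0,1)} — 1.
  S=0, P=0: remaining (Q,R,T) ∈ {(0,1,1); (1,0,1); (1,1,1)} — 3.
Total: 2 + 4 + 1 + 3 = 10.

10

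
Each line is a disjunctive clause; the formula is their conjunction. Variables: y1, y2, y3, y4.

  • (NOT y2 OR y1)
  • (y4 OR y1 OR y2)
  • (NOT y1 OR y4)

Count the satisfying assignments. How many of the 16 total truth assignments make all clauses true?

6

Satisfying assignments:
  y1=F y2=F y3=F y4=T
  y1=F y2=F y3=T y4=T
  y1=T y2=F y3=F y4=T
  y1=T y2=F y3=T y4=T
  y1=T y2=T y3=F y4=T
  y1=T y2=T y3=T y4=T
That's 6 in total.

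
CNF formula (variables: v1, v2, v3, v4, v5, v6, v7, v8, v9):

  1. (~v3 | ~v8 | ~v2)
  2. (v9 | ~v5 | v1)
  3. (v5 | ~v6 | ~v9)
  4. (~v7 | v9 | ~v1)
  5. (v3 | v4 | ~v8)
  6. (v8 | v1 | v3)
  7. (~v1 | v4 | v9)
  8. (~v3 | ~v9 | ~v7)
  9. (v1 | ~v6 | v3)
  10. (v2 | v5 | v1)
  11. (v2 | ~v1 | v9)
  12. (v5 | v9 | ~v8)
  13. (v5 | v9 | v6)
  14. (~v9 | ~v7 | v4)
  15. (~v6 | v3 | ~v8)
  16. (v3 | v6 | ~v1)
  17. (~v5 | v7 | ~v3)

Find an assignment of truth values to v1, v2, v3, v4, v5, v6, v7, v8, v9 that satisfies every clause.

v4 occurs only positively in the remaining clauses — set v4 = True.
Try v1 = False.
The remaining clauses are satisfied by v2 = True, v3 = True, v5 = False, v6 = True, v7 = True, v8 = False, v9 = False.
Every clause has at least one true literal under this assignment.

v1 = F, v2 = T, v3 = T, v4 = T, v5 = F, v6 = T, v7 = T, v8 = F, v9 = F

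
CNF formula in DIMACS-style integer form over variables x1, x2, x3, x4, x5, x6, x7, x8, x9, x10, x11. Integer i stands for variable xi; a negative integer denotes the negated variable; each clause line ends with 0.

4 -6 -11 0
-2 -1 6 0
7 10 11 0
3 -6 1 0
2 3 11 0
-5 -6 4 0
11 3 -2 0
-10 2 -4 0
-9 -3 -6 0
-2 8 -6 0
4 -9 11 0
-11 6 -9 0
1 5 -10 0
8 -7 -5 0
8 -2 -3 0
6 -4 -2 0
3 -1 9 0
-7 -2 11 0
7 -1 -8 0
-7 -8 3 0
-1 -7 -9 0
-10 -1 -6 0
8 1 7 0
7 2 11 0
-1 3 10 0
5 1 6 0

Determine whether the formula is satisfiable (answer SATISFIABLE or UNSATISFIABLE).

SATISFIABLE

Set x1 = False and propagate.
Branch on x2: take x2 = False.
Branch on x3: take x3 = True.
For the remaining variables, x4 = True, x5 = False, x6 = True, x7 = True, x8 = False, x9 = False, x10 = False, x11 = True works.
So x1 = F, x2 = F, x3 = T, x4 = T, x5 = F, x6 = T, x7 = T, x8 = F, x9 = F, x10 = F, x11 = T is a satisfying assignment.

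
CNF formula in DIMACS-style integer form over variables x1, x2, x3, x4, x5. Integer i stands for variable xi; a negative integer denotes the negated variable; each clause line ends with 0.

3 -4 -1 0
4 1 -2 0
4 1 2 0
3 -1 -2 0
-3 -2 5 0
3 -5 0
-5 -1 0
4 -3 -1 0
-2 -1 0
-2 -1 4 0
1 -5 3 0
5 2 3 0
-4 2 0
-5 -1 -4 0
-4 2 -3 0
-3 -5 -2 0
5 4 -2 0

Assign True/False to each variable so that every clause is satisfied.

x1 = False, x2 = True, x3 = False, x4 = True, x5 = False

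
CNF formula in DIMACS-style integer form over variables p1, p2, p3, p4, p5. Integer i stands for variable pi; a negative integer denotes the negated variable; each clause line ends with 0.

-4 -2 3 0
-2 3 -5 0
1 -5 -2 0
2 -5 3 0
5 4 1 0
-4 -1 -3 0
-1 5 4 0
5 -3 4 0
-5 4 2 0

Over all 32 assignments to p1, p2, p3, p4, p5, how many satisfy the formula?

6

Satisfying assignments:
  p1=0 p2=0 p3=0 p4=1 p5=0
  p1=0 p2=0 p3=1 p4=1 p5=0
  p1=0 p2=0 p3=1 p4=1 p5=1
  p1=0 p2=1 p3=1 p4=1 p5=0
  p1=1 p2=0 p3=0 p4=1 p5=0
  p1=1 p2=1 p3=1 p4=0 p5=1
Count: 6.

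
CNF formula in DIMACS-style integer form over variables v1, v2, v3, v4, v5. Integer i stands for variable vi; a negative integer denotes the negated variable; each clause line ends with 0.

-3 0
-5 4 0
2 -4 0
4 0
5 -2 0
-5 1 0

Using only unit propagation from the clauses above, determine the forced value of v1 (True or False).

True

(¬v3) is a unit clause: v3 = False.
(v4) stands alone — v4 = True.
(¬v4 ∨ v2): since v4 = True, the clause reduces to (v2). v2 = True.
In (v5 ∨ ¬v2), ¬v2 is now false; v5 must hold, so v5 = True.
(¬v5 ∨ v1): since v5 = True, the clause reduces to (v1). v1 = True.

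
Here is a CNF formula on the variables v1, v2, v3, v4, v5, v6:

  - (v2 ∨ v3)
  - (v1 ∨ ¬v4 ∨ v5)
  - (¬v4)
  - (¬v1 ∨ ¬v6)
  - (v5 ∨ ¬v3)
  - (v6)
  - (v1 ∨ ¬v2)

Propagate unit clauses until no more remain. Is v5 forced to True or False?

True

(¬v4) is a unit clause: v4 = False.
Unit clause (v6) sets v6 = True.
(¬v6 ∨ ¬v1) with v6 = True leaves only ¬v1, so v1 = False.
(¬v2 ∨ v1) with v1 = False leaves only ¬v2, so v2 = False.
(v2 ∨ v3) with v2 = False leaves only v3, so v3 = True.
In (v5 ∨ ¬v3), ¬v3 is now false; v5 must hold, so v5 = True.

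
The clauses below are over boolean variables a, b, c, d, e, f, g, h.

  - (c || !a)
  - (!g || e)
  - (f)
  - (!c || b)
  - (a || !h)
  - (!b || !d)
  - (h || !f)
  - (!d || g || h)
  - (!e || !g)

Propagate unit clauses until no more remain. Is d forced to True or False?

Unit clause (f) sets f = True.
From (!f || h) and f = True: h = True.
(!h || a) with h = True leaves only a, so a = True.
(c || !a): since a = True, the clause reduces to (c). c = True.
In (!c || b), !c is now false; b must hold, so b = True.
From (!d || !b) and b = True: d = False.

False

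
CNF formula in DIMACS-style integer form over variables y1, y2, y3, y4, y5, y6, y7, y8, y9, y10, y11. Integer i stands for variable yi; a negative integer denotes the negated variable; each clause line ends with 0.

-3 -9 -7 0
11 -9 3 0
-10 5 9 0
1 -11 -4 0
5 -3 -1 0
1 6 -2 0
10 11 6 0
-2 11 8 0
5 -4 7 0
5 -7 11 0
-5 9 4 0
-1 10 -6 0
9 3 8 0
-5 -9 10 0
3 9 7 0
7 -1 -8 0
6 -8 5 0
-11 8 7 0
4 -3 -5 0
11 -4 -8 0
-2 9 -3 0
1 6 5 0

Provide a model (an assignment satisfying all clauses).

Pure literal: y2 appears only negated; assign y2 = False.
Branch on y1: take y1 = False.
For the remaining variables, y3 = True, y4 = True, y5 = True, y6 = True, y7 = False, y8 = False, y9 = True, y10 = True, y11 = False works.

y1=F, y2=F, y3=T, y4=T, y5=T, y6=T, y7=F, y8=F, y9=T, y10=T, y11=F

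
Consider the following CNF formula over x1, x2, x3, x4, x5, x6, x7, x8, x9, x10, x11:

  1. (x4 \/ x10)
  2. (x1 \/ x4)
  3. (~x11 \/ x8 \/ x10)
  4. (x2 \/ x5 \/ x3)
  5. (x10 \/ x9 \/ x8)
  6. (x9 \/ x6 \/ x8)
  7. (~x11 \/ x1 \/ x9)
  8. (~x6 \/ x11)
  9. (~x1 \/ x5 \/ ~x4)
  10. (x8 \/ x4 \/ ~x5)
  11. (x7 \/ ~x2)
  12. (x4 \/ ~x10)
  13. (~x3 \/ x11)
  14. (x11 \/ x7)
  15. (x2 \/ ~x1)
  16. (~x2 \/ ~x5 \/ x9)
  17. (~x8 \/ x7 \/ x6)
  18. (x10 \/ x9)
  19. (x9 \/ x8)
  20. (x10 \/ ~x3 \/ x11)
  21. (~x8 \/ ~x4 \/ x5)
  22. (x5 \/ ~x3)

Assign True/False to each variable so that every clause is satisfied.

x1=0  x2=0  x3=0  x4=1  x5=1  x6=1  x7=0  x8=1  x9=1  x10=1  x11=1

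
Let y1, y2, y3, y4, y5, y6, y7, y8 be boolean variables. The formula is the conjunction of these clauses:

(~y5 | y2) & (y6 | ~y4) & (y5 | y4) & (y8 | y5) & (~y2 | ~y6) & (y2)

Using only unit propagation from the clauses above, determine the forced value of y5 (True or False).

(y2) is a unit clause: y2 = True.
(~y2 | ~y6) with y2 = True leaves only ~y6, so y6 = False.
(y6 | ~y4) with y6 = False leaves only ~y4, so y4 = False.
In (y5 | y4), y4 is now false; y5 must hold, so y5 = True.

True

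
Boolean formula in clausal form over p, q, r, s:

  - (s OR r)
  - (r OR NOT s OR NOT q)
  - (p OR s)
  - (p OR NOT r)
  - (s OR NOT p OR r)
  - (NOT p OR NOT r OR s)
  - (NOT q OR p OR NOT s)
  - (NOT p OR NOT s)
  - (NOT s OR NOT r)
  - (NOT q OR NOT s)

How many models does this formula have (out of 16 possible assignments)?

1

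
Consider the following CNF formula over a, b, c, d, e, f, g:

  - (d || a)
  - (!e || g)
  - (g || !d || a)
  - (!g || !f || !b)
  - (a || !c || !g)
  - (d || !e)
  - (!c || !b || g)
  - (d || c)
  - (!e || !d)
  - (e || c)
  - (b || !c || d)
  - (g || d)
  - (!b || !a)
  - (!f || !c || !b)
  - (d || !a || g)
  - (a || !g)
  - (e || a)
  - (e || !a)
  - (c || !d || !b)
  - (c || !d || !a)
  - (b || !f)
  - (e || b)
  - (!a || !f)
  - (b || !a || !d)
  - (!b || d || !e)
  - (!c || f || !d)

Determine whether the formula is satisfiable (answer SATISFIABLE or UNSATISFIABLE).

d = True:
  propagation gives e=False, c=True, a=True; an empty clause results — contradiction.
d = False:
  propagation gives a=True, e=False; an empty clause results — contradiction.
Every branch closes, so no satisfying assignment exists.

UNSATISFIABLE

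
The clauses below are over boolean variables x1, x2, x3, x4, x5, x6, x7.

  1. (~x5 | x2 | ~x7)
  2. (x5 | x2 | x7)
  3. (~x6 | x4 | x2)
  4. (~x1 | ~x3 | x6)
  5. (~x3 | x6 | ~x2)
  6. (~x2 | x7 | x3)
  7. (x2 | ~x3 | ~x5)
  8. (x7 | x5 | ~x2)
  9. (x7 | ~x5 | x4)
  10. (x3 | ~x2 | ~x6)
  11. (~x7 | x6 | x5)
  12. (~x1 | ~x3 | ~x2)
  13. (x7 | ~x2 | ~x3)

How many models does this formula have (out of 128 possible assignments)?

16

Case analysis on x2 and x3:
  x2=1, x3=1: remaining (x1,x4,x5,x6,x7) ∈ {(0,0,0,1,1); (0,0,1,1,1); (0,1,0,1,1); (0,1,1,1,1)} — 4.
  x2=1, x3=0: remaining (x1,x4,x5,x6,x7) ∈ {(0,0,1,0,1); (0,1,1,0,1); (1,0,1,0,1); (1,1,1,0,1)} — 4.
  x2=0, x3=1: remaining (x1,x4,x5,x6,x7) ∈ {(0,1,0,1,1); (1,1,0,1,1)} — 2.
  x2=0, x3=0: x1 free; 3 ways for (x4,x5,x6,x7) × 2^1 = 6.
Total: 4 + 4 + 2 + 6 = 16.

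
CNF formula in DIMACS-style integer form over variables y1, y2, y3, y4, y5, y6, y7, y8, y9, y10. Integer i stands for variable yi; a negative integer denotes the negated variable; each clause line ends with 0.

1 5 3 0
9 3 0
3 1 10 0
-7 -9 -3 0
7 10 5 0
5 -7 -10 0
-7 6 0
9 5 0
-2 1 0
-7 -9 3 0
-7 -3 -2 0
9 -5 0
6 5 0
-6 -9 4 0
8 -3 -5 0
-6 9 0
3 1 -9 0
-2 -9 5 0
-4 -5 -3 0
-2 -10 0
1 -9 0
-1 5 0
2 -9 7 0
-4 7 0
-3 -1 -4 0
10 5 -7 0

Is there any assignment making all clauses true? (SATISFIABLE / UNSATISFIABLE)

Pure literal: y8 appears only positively; assign y8 = True.
Try y1 = True.
  then y5 is forced to True.
  then y9 is forced to True.
The remaining clauses are satisfied by y2 = True, y3 = True, y4 = False, y6 = False, y7 = False, y10 = False.
Every clause has at least one true literal under this assignment.
So y1=1, y2=1, y3=1, y4=0, y5=1, y6=0, y7=0, y8=1, y9=1, y10=0 is a satisfying assignment.

SATISFIABLE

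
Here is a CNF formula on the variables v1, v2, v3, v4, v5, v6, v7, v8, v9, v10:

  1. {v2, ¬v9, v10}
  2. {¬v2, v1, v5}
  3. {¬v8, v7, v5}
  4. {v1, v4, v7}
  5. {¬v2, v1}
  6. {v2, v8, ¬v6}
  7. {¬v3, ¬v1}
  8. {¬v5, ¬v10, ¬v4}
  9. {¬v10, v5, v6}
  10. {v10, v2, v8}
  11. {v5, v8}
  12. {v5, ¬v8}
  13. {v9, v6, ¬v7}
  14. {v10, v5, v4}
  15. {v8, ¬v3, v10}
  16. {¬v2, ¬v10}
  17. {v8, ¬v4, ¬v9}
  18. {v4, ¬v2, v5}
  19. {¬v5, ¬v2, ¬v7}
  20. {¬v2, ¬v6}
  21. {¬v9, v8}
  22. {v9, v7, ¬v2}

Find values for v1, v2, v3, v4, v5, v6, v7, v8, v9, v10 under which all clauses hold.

v1=False, v2=False, v3=False, v4=True, v5=True, v6=False, v7=False, v8=True, v9=False, v10=False

v3 occurs only negated in the remaining clauses — set v3 = False.
Branch on v1: take v1 = False.
  then v2 is forced to False.
Set v4 = True and propagate.
For the remaining variables, v5 = True, v6 = False, v7 = False, v8 = True, v9 = False, v10 = False works.
Every clause has at least one true literal under this assignment.
Check each clause:
  1. {¬v9, v10, v2} — ¬v9 is true.
  2. {v1, ¬v2, v5} — v5 is true.
  3. {¬v8, v7, v5} — v5 is true.
  4. {v1, v4, v7} — v4 is true.
  5. {¬v2, v1} — ¬v2 is true.
  6. {v8, v2, ¬v6} — v8 is true.
  7. {¬v1, ¬v3} — ¬v3 is true.
  8. {¬v10, ¬v5, ¬v4} — ¬v10 is true.
  9. {v5, v6, ¬v10} — v5 is true.
  10. {v2, v8, v10} — v8 is true.
  11. {v8, v5} — v8 is true.
  12. {v5, ¬v8} — v5 is true.
  13. {v6, v9, ¬v7} — ¬v7 is true.
  14. {v5, v10, v4} — v4 is true.
  15. {¬v3, v8, v10} — v8 is true.
  16. {¬v10, ¬v2} — ¬v2 is true.
  17. {¬v4, v8, ¬v9} — v8 is true.
  18. {¬v2, v5, v4} — v4 is true.
  19. {¬v5, ¬v2, ¬v7} — ¬v7 is true.
  20. {¬v2, ¬v6} — ¬v6 is true.
  21. {¬v9, v8} — v8 is true.
  22. {v7, v9, ¬v2} — ¬v2 is true.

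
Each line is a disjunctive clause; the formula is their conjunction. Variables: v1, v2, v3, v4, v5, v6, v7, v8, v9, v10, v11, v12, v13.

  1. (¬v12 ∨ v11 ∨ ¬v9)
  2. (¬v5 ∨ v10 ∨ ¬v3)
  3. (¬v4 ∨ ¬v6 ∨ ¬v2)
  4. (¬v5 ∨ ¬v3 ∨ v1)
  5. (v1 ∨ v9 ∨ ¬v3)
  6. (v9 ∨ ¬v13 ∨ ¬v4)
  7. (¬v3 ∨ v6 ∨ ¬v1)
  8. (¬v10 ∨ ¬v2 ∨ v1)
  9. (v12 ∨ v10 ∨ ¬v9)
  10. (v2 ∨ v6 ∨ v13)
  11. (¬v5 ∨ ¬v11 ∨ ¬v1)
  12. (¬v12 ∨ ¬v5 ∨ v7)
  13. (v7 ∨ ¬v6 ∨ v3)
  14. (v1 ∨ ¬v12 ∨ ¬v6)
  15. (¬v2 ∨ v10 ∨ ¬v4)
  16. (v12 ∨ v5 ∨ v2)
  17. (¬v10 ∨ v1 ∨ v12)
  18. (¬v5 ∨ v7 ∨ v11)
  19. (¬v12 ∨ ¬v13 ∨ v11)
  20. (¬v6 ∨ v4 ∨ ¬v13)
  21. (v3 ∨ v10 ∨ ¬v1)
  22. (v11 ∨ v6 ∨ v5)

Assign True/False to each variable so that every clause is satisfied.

v1=F, v2=F, v3=T, v4=F, v5=F, v6=F, v7=F, v8=F, v9=T, v10=T, v11=T, v12=T, v13=T

Check each clause:
  1. (v11 ∨ ¬v9 ∨ ¬v12) — v11 is true.
  2. (¬v3 ∨ v10 ∨ ¬v5) — v10 is true.
  3. (¬v2 ∨ ¬v4 ∨ ¬v6) — ¬v6 is true.
  4. (v1 ∨ ¬v5 ∨ ¬v3) — ¬v5 is true.
  5. (v9 ∨ v1 ∨ ¬v3) — v9 is true.
  6. (¬v13 ∨ v9 ∨ ¬v4) — v9 is true.
  7. (¬v1 ∨ v6 ∨ ¬v3) — ¬v1 is true.
  8. (¬v10 ∨ v1 ∨ ¬v2) — ¬v2 is true.
  9. (v10 ∨ ¬v9 ∨ v12) — v10 is true.
  10. (v2 ∨ v6 ∨ v13) — v13 is true.
  11. (¬v11 ∨ ¬v1 ∨ ¬v5) — ¬v5 is true.
  12. (¬v5 ∨ v7 ∨ ¬v12) — ¬v5 is true.
  13. (v3 ∨ ¬v6 ∨ v7) — ¬v6 is true.
  14. (¬v12 ∨ ¬v6 ∨ v1) — ¬v6 is true.
  15. (v10 ∨ ¬v2 ∨ ¬v4) — v10 is true.
  16. (v12 ∨ v5 ∨ v2) — v12 is true.
  17. (v12 ∨ ¬v10 ∨ v1) — v12 is true.
  18. (¬v5 ∨ v7 ∨ v11) — v11 is true.
  19. (v11 ∨ ¬v12 ∨ ¬v13) — v11 is true.
  20. (¬v6 ∨ ¬v13 ∨ v4) — ¬v6 is true.
  21. (¬v1 ∨ v10 ∨ v3) — v10 is true.
  22. (v5 ∨ v6 ∨ v11) — v11 is true.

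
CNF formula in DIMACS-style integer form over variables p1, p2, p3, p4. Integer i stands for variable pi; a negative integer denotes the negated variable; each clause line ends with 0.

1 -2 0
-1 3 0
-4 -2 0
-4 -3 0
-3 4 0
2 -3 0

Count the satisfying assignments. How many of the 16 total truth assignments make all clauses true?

2

The models are:
  p1=F p2=F p3=F p4=F
  p1=F p2=F p3=F p4=T
That's 2 in total.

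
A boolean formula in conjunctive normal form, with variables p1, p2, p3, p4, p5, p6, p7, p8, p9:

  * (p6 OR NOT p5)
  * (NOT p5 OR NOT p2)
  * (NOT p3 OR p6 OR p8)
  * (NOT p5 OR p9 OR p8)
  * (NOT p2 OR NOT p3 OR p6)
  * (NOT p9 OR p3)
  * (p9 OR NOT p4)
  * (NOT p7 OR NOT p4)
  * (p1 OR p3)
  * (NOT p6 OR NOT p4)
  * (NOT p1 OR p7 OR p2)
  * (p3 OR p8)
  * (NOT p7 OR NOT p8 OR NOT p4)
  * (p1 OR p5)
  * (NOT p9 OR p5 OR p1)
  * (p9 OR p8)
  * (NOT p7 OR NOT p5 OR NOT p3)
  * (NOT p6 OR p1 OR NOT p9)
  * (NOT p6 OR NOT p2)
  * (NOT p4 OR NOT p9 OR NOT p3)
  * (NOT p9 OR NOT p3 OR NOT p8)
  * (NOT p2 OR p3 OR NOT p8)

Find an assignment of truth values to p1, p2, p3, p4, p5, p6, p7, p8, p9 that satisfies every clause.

p4 occurs only negated in the remaining clauses — set p4 = False.
Try p1 = True.
The remaining clauses are satisfied by p2 = False, p3 = False, p5 = True, p6 = True, p7 = True, p8 = True, p9 = False.

p1=T, p2=F, p3=F, p4=F, p5=T, p6=T, p7=T, p8=T, p9=F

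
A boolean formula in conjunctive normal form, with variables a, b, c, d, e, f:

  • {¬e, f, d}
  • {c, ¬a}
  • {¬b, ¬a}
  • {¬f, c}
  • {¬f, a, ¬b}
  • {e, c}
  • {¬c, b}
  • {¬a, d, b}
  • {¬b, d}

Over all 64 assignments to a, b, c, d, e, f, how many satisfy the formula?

4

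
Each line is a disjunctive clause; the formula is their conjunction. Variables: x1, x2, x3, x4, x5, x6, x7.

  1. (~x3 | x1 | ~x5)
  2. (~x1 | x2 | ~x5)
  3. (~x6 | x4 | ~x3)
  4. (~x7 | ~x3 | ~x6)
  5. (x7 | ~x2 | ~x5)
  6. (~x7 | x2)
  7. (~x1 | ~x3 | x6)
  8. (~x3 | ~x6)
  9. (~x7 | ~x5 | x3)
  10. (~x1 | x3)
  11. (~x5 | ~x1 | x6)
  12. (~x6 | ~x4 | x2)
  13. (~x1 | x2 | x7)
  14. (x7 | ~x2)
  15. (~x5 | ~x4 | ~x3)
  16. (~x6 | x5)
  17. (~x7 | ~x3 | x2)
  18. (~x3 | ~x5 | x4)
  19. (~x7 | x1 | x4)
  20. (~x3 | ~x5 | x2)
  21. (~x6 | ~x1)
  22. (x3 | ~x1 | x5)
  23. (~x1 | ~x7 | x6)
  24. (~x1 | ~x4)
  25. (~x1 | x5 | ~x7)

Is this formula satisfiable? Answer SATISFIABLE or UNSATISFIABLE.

SATISFIABLE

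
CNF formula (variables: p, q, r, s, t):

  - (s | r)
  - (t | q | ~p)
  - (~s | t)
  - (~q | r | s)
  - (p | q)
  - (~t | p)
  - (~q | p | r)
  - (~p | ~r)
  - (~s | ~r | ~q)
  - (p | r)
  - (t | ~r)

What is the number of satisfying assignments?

2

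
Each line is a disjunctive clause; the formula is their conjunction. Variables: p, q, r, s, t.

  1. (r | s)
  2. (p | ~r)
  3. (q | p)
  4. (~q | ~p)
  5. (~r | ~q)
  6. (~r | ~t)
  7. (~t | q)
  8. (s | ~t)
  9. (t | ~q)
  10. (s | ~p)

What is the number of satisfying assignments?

The models are:
  p=F q=T r=F s=T t=T
  p=T q=F r=F s=T t=F
  p=T q=F r=T s=T t=F
Count: 3.

3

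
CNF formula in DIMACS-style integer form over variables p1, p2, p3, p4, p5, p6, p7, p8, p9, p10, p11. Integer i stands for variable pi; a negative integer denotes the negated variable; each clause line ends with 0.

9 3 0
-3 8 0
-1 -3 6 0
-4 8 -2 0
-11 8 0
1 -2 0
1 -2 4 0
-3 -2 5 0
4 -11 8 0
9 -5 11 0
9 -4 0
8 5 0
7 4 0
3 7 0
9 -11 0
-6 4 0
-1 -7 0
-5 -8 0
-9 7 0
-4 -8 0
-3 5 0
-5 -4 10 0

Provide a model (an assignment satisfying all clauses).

p1=False  p2=False  p3=False  p4=False  p5=False  p6=False  p7=True  p8=True  p9=True  p10=False  p11=False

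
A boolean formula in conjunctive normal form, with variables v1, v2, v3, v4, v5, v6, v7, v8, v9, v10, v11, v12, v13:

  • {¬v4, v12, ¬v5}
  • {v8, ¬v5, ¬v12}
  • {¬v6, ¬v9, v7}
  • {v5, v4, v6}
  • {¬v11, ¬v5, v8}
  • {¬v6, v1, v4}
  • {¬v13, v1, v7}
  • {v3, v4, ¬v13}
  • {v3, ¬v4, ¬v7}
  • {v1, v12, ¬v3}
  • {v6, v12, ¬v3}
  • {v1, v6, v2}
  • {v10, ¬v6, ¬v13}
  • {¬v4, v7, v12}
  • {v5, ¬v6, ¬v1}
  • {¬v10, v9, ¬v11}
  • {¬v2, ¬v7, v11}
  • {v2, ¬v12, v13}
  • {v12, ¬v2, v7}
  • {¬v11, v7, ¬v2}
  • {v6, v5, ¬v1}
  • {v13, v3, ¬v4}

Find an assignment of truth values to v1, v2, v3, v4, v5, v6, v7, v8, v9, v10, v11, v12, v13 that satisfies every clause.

Branch on v1: take v1 = True.
Branch on v2: take v2 = False.
Set v3 = True and propagate.
The remaining clauses are satisfied by v4 = False, v5 = True, v6 = True, v7 = True, v8 = False, v9 = True, v10 = False, v11 = False, v12 = False, v13 = False.

v1=T, v2=F, v3=T, v4=F, v5=T, v6=T, v7=T, v8=F, v9=T, v10=F, v11=F, v12=F, v13=F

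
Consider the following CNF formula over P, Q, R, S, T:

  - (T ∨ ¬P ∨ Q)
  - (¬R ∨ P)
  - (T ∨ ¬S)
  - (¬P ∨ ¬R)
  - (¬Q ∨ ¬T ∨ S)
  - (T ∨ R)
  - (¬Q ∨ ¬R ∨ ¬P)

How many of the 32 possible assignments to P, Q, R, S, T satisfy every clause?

Satisfying assignments:
  P=0 Q=0 R=0 S=0 T=1
  P=0 Q=0 R=0 S=1 T=1
  P=0 Q=1 R=0 S=1 T=1
  P=1 Q=0 R=0 S=0 T=1
  P=1 Q=0 R=0 S=1 T=1
  P=1 Q=1 R=0 S=1 T=1
Count: 6.

6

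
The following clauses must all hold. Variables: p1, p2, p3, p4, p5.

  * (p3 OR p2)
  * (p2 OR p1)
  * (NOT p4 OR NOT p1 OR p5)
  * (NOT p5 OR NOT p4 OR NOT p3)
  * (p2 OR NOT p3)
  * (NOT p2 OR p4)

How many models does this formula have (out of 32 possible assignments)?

The models are:
  p1=0 p2=1 p3=0 p4=1 p5=0
  p1=0 p2=1 p3=0 p4=1 p5=1
  p1=0 p2=1 p3=1 p4=1 p5=0
  p1=1 p2=1 p3=0 p4=1 p5=1
That's 4 in total.

4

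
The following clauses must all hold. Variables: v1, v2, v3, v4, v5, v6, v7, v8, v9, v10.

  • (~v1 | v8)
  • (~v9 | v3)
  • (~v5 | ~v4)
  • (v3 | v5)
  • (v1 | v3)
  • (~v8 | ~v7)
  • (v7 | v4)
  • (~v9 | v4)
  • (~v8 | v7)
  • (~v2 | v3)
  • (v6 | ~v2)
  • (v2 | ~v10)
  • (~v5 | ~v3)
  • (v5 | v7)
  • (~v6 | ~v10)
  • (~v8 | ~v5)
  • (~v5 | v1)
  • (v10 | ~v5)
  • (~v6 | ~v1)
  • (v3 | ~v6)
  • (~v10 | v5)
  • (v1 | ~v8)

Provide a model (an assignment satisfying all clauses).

v1=F, v2=T, v3=T, v4=F, v5=F, v6=T, v7=T, v8=F, v9=F, v10=F

v9 occurs only negated in the remaining clauses — set v9 = False.
Set v1 = False and propagate.
  then v3 is forced to True.
  then v5 is forced to False.
  then v7 is forced to True.
  then v8 is forced to False.
  then v10 is forced to False.
Branch on v2: take v2 = True.
  then v6 is forced to True.
v4 is now unconstrained; take v4 = False.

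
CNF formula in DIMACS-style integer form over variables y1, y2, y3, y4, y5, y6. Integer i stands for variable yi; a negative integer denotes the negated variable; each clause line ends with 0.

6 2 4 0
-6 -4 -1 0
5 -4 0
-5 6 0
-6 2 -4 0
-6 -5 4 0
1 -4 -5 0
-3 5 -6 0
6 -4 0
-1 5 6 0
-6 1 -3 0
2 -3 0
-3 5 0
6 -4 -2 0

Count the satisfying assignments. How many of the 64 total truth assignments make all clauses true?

5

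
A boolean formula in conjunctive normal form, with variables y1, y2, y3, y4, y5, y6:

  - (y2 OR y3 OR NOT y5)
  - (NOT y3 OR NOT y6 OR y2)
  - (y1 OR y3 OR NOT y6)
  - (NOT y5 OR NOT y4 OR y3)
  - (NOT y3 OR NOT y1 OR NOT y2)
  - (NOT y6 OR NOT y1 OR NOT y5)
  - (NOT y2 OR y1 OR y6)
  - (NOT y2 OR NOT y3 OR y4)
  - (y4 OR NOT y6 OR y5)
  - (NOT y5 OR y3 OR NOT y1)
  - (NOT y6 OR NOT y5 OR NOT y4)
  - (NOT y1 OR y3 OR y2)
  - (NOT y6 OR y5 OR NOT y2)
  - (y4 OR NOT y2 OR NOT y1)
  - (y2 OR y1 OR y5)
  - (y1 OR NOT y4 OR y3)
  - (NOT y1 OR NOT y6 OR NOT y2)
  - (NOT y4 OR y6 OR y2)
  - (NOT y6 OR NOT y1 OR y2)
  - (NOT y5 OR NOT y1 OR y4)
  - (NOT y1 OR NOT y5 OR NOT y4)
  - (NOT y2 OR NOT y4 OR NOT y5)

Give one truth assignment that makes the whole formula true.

Set y1 = False and propagate.
Set y2 = False and propagate.
  then y5 is forced to True.
  then y3 is forced to True.
  then y6 is forced to False.
  then y4 is forced to False.
Check each clause:
  1. (y3 OR NOT y5 OR y2) — y3 is true.
  2. (NOT y6 OR y2 OR NOT y3) — NOT y6 is true.
  3. (y1 OR NOT y6 OR y3) — NOT y6 is true.
  4. (NOT y4 OR y3 OR NOT y5) — y3 is true.
  5. (NOT y3 OR NOT y2 OR NOT y1) — NOT y2 is true.
  6. (NOT y5 OR NOT y1 OR NOT y6) — NOT y6 is true.
  7. (y1 OR NOT y2 OR y6) — NOT y2 is true.
  8. (NOT y3 OR y4 OR NOT y2) — NOT y2 is true.
  9. (y5 OR y4 OR NOT y6) — NOT y6 is true.
  10. (NOT y1 OR NOT y5 OR y3) — y3 is true.
  11. (NOT y6 OR NOT y5 OR NOT y4) — NOT y6 is true.
  12. (y3 OR y2 OR NOT y1) — y3 is true.
  13. (y5 OR NOT y2 OR NOT y6) — NOT y6 is true.
  14. (NOT y2 OR NOT y1 OR y4) — NOT y2 is true.
  15. (y5 OR y1 OR y2) — y5 is true.
  16. (y1 OR y3 OR NOT y4) — y3 is true.
  17. (NOT y6 OR NOT y1 OR NOT y2) — NOT y6 is true.
  18. (y2 OR NOT y4 OR y6) — NOT y4 is true.
  19. (NOT y6 OR y2 OR NOT y1) — NOT y6 is true.
  20. (y4 OR NOT y1 OR NOT y5) — NOT y1 is true.
  21. (NOT y4 OR NOT y5 OR NOT y1) — NOT y4 is true.
  22. (NOT y2 OR NOT y4 OR NOT y5) — NOT y4 is true.

y1 = False, y2 = False, y3 = True, y4 = False, y5 = True, y6 = False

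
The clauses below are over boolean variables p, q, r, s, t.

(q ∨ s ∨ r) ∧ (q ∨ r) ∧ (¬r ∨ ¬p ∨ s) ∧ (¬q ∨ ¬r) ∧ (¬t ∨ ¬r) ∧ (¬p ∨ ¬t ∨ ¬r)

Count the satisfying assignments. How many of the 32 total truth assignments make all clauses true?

11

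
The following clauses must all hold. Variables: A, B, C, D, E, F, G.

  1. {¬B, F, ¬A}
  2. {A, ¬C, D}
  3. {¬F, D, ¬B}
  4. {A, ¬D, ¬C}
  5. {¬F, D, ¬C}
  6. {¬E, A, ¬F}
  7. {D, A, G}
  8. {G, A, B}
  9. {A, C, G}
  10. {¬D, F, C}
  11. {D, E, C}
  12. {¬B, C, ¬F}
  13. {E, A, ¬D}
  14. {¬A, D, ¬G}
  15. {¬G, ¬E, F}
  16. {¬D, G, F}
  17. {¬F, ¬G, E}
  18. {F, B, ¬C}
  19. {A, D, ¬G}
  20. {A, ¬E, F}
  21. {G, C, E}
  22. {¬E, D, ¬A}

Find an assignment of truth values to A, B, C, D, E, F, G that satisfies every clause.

A=T, B=F, C=F, D=T, E=T, F=T, G=T

Check each clause:
  1. {¬A, F, ¬B} — ¬B is true.
  2. {¬C, A, D} — A is true.
  3. {¬F, D, ¬B} — D is true.
  4. {¬D, ¬C, A} — A is true.
  5. {D, ¬F, ¬C} — D is true.
  6. {¬E, A, ¬F} — A is true.
  7. {G, D, A} — A is true.
  8. {A, G, B} — A is true.
  9. {A, C, G} — A is true.
  10. {¬D, F, C} — F is true.
  11. {E, D, C} — D is true.
  12. {¬B, C, ¬F} — ¬B is true.
  13. {¬D, A, E} — A is true.
  14. {¬A, ¬G, D} — D is true.
  15. {¬G, ¬E, F} — F is true.
  16. {¬D, F, G} — F is true.
  17. {¬F, E, ¬G} — E is true.
  18. {B, ¬C, F} — ¬C is true.
  19. {A, ¬G, D} — D is true.
  20. {¬E, F, A} — A is true.
  21. {G, E, C} — E is true.
  22. {¬A, D, ¬E} — D is true.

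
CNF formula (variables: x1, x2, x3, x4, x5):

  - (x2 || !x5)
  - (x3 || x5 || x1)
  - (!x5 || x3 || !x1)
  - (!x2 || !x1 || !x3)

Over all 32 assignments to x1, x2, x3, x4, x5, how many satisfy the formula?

14

Split on x1, then x3.
  x1=1, x3=1: remaining (x2,x4,x5) ∈ {(0,0,0); (0,1,0)} — 2.
  x1=1, x3=0: remaining (x2,x4,x5) ∈ {(0,0,0); (0,1,0); (1,0,0); (1,1,0)} — 4.
  x1=0, x3=1: x4 free; 3 ways for (x2,x5) × 2^1 = 6.
  x1=0, x3=0: remaining (x2,x4,x5) ∈ {(1,0,1); (1,1,1)} — 2.
Total: 2 + 4 + 6 + 2 = 14.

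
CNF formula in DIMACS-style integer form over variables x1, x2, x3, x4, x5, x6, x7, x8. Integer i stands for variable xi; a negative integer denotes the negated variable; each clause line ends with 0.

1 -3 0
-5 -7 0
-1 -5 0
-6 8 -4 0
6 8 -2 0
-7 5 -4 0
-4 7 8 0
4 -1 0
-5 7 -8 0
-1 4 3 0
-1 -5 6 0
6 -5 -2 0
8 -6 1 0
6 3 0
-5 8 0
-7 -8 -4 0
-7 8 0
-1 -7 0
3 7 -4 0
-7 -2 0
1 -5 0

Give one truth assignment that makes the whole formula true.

x1 = T  x2 = T  x3 = T  x4 = T  x5 = F  x6 = F  x7 = F  x8 = T

Check each clause:
  1. (!x3 || x1) — x1 is true.
  2. (!x5 || !x7) — !x7 is true.
  3. (!x1 || !x5) — !x5 is true.
  4. (!x4 || !x6 || x8) — x8 is true.
  5. (x8 || !x2 || x6) — x8 is true.
  6. (!x4 || x5 || !x7) — !x7 is true.
  7. (x8 || !x4 || x7) — x8 is true.
  8. (!x1 || x4) — x4 is true.
  9. (!x5 || x7 || !x8) — !x5 is true.
  10. (!x1 || x4 || x3) — x3 is true.
  11. (!x1 || !x5 || x6) — !x5 is true.
  12. (x6 || !x2 || !x5) — !x5 is true.
  13. (x1 || x8 || !x6) — x8 is true.
  14. (x6 || x3) — x3 is true.
  15. (x8 || !x5) — x8 is true.
  16. (!x8 || !x7 || !x4) — !x7 is true.
  17. (!x7 || x8) — x8 is true.
  18. (!x7 || !x1) — !x7 is true.
  19. (x7 || x3 || !x4) — x3 is true.
  20. (!x2 || !x7) — !x7 is true.
  21. (x1 || !x5) — x1 is true.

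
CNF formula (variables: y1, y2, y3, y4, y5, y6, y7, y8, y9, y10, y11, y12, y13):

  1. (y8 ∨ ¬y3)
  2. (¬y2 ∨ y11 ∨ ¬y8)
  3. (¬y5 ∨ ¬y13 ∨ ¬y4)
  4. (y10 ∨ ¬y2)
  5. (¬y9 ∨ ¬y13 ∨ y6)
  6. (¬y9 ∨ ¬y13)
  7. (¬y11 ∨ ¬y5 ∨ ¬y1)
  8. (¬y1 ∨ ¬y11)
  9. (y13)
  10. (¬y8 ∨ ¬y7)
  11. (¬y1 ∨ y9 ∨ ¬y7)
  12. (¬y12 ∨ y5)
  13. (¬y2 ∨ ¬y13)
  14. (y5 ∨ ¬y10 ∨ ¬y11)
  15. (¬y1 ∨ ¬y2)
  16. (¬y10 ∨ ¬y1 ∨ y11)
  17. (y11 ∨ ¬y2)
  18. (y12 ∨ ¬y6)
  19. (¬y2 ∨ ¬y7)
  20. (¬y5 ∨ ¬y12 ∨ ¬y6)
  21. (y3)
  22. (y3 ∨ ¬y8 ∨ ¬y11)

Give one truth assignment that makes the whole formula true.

(y13) is a unit clause, so y13 = True.
The clause (¬y9) is unit: y9 must be False.
The clause (¬y2) is unit: y2 must be False.
Unit propagation: (y3) forces y3 = True.
Unit propagation: (y8) forces y8 = True.
The clause (¬y7) is unit: y7 must be False.
Pure literal: y1 appears only negated; assign y1 = False.
y4 occurs only negated in the remaining clauses — set y4 = False.
Branch on y5: take y5 = True.
Set y6 = False and propagate.
y10, y11, y12 are now unconstrained; take y10 = False, y11 = True, y12 = False.
Every clause has at least one true literal under this assignment.

y1=0, y2=0, y3=1, y4=0, y5=1, y6=0, y7=0, y8=1, y9=0, y10=0, y11=1, y12=0, y13=1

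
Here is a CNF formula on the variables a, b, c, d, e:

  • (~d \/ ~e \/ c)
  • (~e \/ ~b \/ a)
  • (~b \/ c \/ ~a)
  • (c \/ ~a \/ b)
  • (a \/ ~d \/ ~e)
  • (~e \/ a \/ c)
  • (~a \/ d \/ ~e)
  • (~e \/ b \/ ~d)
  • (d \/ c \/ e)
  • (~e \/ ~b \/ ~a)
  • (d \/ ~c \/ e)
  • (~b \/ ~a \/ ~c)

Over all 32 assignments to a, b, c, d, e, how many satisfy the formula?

6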